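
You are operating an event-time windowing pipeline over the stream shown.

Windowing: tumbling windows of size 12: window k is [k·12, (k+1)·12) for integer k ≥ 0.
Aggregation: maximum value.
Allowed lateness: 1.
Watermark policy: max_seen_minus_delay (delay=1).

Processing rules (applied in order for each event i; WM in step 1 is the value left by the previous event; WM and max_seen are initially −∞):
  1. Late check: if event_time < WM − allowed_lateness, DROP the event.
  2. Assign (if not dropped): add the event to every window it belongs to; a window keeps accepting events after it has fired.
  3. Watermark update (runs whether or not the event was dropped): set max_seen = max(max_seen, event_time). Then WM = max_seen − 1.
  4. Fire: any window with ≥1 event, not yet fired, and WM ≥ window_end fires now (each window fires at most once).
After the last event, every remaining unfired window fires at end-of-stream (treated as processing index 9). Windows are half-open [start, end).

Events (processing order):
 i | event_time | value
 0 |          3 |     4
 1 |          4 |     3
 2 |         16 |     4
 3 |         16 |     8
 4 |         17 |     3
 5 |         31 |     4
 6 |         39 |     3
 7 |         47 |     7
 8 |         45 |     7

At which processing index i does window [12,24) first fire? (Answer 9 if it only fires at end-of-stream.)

i=0 t=3 v=4: → [0,12); WM=2
i=1 t=4 v=3: → [0,12); WM=3
i=2 t=16 v=4: → [12,24); WM=15; [0,12) fires=4
i=3 t=16 v=8: → [12,24); WM=15
i=4 t=17 v=3: → [12,24); WM=16
i=5 t=31 v=4: → [24,36); WM=30; [12,24) fires=8
i=6 t=39 v=3: → [36,48); WM=38; [24,36) fires=4
i=7 t=47 v=7: → [36,48); WM=46
i=8 t=45 v=7: → [36,48); WM=46

5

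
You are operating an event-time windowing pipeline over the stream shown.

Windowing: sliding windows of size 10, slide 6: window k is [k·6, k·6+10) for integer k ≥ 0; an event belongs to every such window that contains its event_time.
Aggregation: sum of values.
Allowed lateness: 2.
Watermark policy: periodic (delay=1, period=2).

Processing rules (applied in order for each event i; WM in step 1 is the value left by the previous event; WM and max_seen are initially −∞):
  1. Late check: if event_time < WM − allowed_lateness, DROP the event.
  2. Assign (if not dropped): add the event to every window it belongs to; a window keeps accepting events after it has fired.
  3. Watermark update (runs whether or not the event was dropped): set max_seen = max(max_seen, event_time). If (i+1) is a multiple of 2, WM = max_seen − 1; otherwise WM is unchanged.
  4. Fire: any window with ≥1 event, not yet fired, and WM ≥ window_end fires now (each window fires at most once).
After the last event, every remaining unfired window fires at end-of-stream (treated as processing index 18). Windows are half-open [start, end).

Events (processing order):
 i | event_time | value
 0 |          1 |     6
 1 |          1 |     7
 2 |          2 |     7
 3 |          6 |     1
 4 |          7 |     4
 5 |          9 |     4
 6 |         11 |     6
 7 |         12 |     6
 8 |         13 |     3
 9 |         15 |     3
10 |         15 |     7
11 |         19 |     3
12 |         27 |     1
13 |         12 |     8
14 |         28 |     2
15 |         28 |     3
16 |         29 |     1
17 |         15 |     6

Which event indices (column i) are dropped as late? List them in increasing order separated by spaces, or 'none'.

13 17

i=0 t=1 v=6: → [0,10); WM=−∞
i=1 t=1 v=7: → [0,10); WM=0
i=2 t=2 v=7: → [0,10); WM=0
i=3 t=6 v=1: → [6,16),[0,10); WM=5
i=4 t=7 v=4: → [6,16),[0,10); WM=5
i=5 t=9 v=4: → [6,16),[0,10); WM=8
i=6 t=11 v=6: → [6,16); WM=8
i=7 t=12 v=6: → [12,22),[6,16); WM=11; [0,10) fires=29
i=8 t=13 v=3: → [12,22),[6,16); WM=11
i=9 t=15 v=3: → [12,22),[6,16); WM=14
i=10 t=15 v=7: → [12,22),[6,16); WM=14
i=11 t=19 v=3: → [18,28),[12,22); WM=18; [6,16) fires=34
i=12 t=27 v=1: → [24,34),[18,28); WM=18
i=13 t=12 v=8: DROP (t<18-2); WM=26; [12,22) fires=22
i=14 t=28 v=2: → [24,34); WM=26
i=15 t=28 v=3: → [24,34); WM=27
i=16 t=29 v=1: → [24,34); WM=27
i=17 t=15 v=6: DROP (t<27-2); WM=28; [18,28) fires=4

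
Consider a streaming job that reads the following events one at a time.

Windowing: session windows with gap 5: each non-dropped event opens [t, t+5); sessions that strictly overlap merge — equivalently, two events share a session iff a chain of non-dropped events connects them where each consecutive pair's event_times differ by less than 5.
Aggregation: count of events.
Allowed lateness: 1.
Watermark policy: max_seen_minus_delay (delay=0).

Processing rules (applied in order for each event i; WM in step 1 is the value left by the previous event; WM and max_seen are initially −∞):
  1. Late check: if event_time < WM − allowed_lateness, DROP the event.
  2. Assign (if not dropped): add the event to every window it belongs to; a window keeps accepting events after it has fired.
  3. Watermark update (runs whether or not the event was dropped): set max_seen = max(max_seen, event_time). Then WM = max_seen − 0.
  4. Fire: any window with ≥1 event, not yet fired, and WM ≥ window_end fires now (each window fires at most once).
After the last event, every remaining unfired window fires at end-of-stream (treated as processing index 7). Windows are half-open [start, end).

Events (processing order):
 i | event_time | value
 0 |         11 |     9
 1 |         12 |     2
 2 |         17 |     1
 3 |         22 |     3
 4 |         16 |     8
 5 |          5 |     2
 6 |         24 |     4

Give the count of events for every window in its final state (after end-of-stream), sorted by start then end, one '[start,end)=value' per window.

[11,17)=2 [17,22)=1 [22,29)=2

i=0 t=11 v=9: → [11,16); WM=11
i=1 t=12 v=2: → [11,17); WM=12
i=2 t=17 v=1: → [17,22); WM=17
i=3 t=22 v=3: → [22,27); WM=22
i=4 t=16 v=8: DROP (t<22-1); WM=22
i=5 t=5 v=2: DROP (t<22-1); WM=22
i=6 t=24 v=4: → [22,29); WM=24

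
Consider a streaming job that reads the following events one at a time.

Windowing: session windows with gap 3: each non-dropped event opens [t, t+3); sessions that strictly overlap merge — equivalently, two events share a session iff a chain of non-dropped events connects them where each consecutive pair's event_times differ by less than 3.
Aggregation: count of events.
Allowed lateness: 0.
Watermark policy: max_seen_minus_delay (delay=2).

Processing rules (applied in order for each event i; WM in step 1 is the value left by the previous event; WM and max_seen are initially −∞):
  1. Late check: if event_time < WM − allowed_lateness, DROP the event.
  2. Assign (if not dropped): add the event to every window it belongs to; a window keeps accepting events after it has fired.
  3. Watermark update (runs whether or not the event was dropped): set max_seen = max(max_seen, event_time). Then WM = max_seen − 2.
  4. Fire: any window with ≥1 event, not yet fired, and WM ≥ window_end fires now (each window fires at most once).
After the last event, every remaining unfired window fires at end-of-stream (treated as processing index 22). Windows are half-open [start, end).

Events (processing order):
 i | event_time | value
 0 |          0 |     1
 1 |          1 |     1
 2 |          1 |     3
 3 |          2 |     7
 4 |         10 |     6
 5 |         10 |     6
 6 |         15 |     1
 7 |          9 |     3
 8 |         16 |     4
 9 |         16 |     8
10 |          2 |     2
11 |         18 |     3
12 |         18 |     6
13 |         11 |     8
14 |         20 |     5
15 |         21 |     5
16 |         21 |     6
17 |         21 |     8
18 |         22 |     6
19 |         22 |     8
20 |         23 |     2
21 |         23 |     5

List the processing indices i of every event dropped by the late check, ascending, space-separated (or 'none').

i=0 t=0 v=1: → [0,3); WM=-2
i=1 t=1 v=1: → [0,4); WM=-1
i=2 t=1 v=3: → [0,4); WM=-1
i=3 t=2 v=7: → [0,5); WM=0
i=4 t=10 v=6: → [10,13); WM=8
i=5 t=10 v=6: → [10,13); WM=8
i=6 t=15 v=1: → [15,18); WM=13
i=7 t=9 v=3: DROP (t<13-0); WM=13
i=8 t=16 v=4: → [15,19); WM=14
i=9 t=16 v=8: → [15,19); WM=14
i=10 t=2 v=2: DROP (t<14-0); WM=14
i=11 t=18 v=3: → [15,21); WM=16
i=12 t=18 v=6: → [15,21); WM=16
i=13 t=11 v=8: DROP (t<16-0); WM=16
i=14 t=20 v=5: → [15,23); WM=18
i=15 t=21 v=5: → [15,24); WM=19
i=16 t=21 v=6: → [15,24); WM=19
i=17 t=21 v=8: → [15,24); WM=19
i=18 t=22 v=6: → [15,25); WM=20
i=19 t=22 v=8: → [15,25); WM=20
i=20 t=23 v=2: → [15,26); WM=21
i=21 t=23 v=5: → [15,26); WM=21

7 10 13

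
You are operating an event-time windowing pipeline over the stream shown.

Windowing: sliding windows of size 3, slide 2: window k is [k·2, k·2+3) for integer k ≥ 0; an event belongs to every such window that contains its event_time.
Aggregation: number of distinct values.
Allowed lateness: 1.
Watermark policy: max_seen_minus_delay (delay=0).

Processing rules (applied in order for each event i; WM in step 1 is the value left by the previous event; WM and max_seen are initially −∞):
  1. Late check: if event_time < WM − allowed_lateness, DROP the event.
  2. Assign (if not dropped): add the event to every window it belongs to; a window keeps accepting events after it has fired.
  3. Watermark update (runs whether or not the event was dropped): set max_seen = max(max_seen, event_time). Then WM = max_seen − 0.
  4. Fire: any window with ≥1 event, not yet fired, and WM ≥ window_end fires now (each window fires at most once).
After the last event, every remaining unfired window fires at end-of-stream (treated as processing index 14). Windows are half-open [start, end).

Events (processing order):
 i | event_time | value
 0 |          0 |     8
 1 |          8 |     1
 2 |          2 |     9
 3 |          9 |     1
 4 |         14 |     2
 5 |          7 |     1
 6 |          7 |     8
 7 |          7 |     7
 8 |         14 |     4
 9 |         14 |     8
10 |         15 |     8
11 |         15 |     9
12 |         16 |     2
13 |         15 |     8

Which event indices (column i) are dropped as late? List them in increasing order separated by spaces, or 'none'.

i=0 t=0 v=8: → [0,3); WM=0
i=1 t=8 v=1: → [8,11),[6,9); WM=8; [0,3) fires=1
i=2 t=2 v=9: DROP (t<8-1); WM=8
i=3 t=9 v=1: → [8,11); WM=9; [6,9) fires=1
i=4 t=14 v=2: → [14,17),[12,15); WM=14; [8,11) fires=1
i=5 t=7 v=1: DROP (t<14-1); WM=14
i=6 t=7 v=8: DROP (t<14-1); WM=14
i=7 t=7 v=7: DROP (t<14-1); WM=14
i=8 t=14 v=4: → [14,17),[12,15); WM=14
i=9 t=14 v=8: → [14,17),[12,15); WM=14
i=10 t=15 v=8: → [14,17); WM=15; [12,15) fires=3
i=11 t=15 v=9: → [14,17); WM=15
i=12 t=16 v=2: → [16,19),[14,17); WM=16
i=13 t=15 v=8: → [14,17); WM=16

2 5 6 7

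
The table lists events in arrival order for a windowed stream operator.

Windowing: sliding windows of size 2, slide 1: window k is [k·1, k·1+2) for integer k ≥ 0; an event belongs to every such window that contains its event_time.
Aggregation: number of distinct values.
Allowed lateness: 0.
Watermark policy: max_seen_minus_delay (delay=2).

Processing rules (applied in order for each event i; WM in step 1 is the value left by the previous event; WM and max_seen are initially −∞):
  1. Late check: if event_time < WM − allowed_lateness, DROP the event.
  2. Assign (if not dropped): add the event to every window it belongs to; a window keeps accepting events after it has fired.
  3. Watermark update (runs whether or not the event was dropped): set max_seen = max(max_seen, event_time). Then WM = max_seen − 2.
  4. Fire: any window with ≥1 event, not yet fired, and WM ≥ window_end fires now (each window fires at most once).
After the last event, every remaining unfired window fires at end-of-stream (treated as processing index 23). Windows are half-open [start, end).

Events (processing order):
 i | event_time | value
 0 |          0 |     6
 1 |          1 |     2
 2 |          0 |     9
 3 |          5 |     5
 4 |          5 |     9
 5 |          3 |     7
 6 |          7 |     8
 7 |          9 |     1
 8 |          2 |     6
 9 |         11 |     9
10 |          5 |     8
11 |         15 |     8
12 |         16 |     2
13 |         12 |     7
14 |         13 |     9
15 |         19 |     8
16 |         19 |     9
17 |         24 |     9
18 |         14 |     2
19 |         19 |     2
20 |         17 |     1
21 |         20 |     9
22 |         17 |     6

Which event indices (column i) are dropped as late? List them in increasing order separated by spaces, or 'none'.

i=0 t=0 v=6: → [0,2); WM=-2
i=1 t=1 v=2: → [1,3),[0,2); WM=-1
i=2 t=0 v=9: → [0,2); WM=-1
i=3 t=5 v=5: → [5,7),[4,6); WM=3; [0,2) fires=3 [1,3) fires=1
i=4 t=5 v=9: → [5,7),[4,6); WM=3
i=5 t=3 v=7: → [3,5),[2,4); WM=3
i=6 t=7 v=8: → [7,9),[6,8); WM=5; [2,4) fires=1 [3,5) fires=1
i=7 t=9 v=1: → [9,11),[8,10); WM=7; [4,6) fires=2 [5,7) fires=2
i=8 t=2 v=6: DROP (t<7-0); WM=7
i=9 t=11 v=9: → [11,13),[10,12); WM=9; [6,8) fires=1 [7,9) fires=1
i=10 t=5 v=8: DROP (t<9-0); WM=9
i=11 t=15 v=8: → [15,17),[14,16); WM=13; [8,10) fires=1 [9,11) fires=1 [10,12) fires=1 [11,13) fires=1
i=12 t=16 v=2: → [16,18),[15,17); WM=14
i=13 t=12 v=7: DROP (t<14-0); WM=14
i=14 t=13 v=9: DROP (t<14-0); WM=14
i=15 t=19 v=8: → [19,21),[18,20); WM=17; [14,16) fires=1 [15,17) fires=2
i=16 t=19 v=9: → [19,21),[18,20); WM=17
i=17 t=24 v=9: → [24,26),[23,25); WM=22; [16,18) fires=1 [18,20) fires=2 [19,21) fires=2
i=18 t=14 v=2: DROP (t<22-0); WM=22
i=19 t=19 v=2: DROP (t<22-0); WM=22
i=20 t=17 v=1: DROP (t<22-0); WM=22
i=21 t=20 v=9: DROP (t<22-0); WM=22
i=22 t=17 v=6: DROP (t<22-0); WM=22

8 10 13 14 18 19 20 21 22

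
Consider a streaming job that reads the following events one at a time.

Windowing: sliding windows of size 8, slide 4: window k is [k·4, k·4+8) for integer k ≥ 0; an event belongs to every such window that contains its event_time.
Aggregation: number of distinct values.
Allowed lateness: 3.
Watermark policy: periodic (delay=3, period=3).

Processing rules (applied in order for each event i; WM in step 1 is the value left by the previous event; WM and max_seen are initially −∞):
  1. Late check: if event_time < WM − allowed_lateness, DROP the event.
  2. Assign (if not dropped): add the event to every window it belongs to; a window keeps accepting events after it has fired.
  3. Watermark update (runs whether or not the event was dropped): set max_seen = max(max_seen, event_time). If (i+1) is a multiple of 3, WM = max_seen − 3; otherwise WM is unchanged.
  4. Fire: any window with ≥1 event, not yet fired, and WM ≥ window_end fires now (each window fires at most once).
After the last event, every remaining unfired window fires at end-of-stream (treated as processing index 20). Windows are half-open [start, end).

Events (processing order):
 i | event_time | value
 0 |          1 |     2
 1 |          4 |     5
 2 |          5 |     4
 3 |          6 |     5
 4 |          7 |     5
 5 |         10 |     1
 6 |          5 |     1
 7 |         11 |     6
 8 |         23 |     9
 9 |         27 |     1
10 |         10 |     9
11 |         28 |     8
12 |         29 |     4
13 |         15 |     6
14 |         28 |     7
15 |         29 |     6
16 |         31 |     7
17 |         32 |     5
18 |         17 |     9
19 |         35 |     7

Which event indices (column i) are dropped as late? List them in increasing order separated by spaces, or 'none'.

10 13 18

i=0 t=1 v=2: → [0,8); WM=−∞
i=1 t=4 v=5: → [4,12),[0,8); WM=−∞
i=2 t=5 v=4: → [4,12),[0,8); WM=2
i=3 t=6 v=5: → [4,12),[0,8); WM=2
i=4 t=7 v=5: → [4,12),[0,8); WM=2
i=5 t=10 v=1: → [8,16),[4,12); WM=7
i=6 t=5 v=1: → [4,12),[0,8); WM=7
i=7 t=11 v=6: → [8,16),[4,12); WM=7
i=8 t=23 v=9: → [20,28),[16,24); WM=20; [0,8) fires=4 [4,12) fires=4 [8,16) fires=2
i=9 t=27 v=1: → [24,32),[20,28); WM=20
i=10 t=10 v=9: DROP (t<20-3); WM=20
i=11 t=28 v=8: → [28,36),[24,32); WM=25; [16,24) fires=1
i=12 t=29 v=4: → [28,36),[24,32); WM=25
i=13 t=15 v=6: DROP (t<25-3); WM=25
i=14 t=28 v=7: → [28,36),[24,32); WM=26
i=15 t=29 v=6: → [28,36),[24,32); WM=26
i=16 t=31 v=7: → [28,36),[24,32); WM=26
i=17 t=32 v=5: → [32,40),[28,36); WM=29; [20,28) fires=2
i=18 t=17 v=9: DROP (t<29-3); WM=29
i=19 t=35 v=7: → [32,40),[28,36); WM=29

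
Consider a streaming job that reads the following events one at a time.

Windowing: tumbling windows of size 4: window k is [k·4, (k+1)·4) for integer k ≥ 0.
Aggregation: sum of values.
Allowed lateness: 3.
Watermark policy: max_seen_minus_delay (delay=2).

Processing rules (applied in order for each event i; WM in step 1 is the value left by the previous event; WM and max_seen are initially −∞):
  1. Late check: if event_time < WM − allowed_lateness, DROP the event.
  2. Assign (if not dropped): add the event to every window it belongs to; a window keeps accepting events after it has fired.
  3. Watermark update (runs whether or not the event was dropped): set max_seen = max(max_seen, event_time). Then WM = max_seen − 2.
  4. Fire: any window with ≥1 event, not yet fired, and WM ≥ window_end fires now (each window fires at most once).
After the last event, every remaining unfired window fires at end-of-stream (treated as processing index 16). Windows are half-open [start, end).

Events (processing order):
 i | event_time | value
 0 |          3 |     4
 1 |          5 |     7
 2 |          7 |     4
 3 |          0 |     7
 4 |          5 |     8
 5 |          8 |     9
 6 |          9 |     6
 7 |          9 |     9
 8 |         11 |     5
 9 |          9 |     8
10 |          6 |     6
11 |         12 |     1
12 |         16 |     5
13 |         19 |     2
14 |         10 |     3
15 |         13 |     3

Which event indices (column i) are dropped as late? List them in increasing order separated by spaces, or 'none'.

3 14 15

i=0 t=3 v=4: → [0,4); WM=1
i=1 t=5 v=7: → [4,8); WM=3
i=2 t=7 v=4: → [4,8); WM=5; [0,4) fires=4
i=3 t=0 v=7: DROP (t<5-3); WM=5
i=4 t=5 v=8: → [4,8); WM=5
i=5 t=8 v=9: → [8,12); WM=6
i=6 t=9 v=6: → [8,12); WM=7
i=7 t=9 v=9: → [8,12); WM=7
i=8 t=11 v=5: → [8,12); WM=9; [4,8) fires=19
i=9 t=9 v=8: → [8,12); WM=9
i=10 t=6 v=6: → [4,8); WM=9
i=11 t=12 v=1: → [12,16); WM=10
i=12 t=16 v=5: → [16,20); WM=14; [8,12) fires=37
i=13 t=19 v=2: → [16,20); WM=17; [12,16) fires=1
i=14 t=10 v=3: DROP (t<17-3); WM=17
i=15 t=13 v=3: DROP (t<17-3); WM=17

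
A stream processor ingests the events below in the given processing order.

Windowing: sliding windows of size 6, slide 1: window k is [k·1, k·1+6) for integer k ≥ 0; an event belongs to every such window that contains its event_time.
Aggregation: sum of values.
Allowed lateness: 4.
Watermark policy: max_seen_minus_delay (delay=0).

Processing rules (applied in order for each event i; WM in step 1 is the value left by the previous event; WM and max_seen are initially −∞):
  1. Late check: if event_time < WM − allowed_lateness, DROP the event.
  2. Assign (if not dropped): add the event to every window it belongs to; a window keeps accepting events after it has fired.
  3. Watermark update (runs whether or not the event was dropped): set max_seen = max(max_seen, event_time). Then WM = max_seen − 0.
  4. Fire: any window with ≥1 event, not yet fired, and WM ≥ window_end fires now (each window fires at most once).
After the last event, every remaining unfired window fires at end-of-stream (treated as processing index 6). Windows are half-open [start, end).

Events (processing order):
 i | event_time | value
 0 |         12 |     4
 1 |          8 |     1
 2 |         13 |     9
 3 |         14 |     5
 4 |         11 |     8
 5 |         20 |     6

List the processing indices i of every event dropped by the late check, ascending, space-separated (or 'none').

i=0 t=12 v=4: → [12,18),[11,17),[10,16),[9,15),[8,14),[7,13); WM=12
i=1 t=8 v=1: → [8,14),[7,13),[6,12),[5,11),[4,10),[3,9); WM=12; [3,9) fires=1 [4,10) fires=1 [5,11) fires=1 [6,12) fires=1
i=2 t=13 v=9: → [13,19),[12,18),[11,17),[10,16),[9,15),[8,14); WM=13; [7,13) fires=5
i=3 t=14 v=5: → [14,20),[13,19),[12,18),[11,17),[10,16),[9,15); WM=14; [8,14) fires=14
i=4 t=11 v=8: → [11,17),[10,16),[9,15),[8,14),[7,13),[6,12); WM=14
i=5 t=20 v=6: → [20,26),[19,25),[18,24),[17,23),[16,22),[15,21); WM=20; [9,15) fires=26 [10,16) fires=26 [11,17) fires=26 [12,18) fires=18 [13,19) fires=14 [14,20) fires=5

none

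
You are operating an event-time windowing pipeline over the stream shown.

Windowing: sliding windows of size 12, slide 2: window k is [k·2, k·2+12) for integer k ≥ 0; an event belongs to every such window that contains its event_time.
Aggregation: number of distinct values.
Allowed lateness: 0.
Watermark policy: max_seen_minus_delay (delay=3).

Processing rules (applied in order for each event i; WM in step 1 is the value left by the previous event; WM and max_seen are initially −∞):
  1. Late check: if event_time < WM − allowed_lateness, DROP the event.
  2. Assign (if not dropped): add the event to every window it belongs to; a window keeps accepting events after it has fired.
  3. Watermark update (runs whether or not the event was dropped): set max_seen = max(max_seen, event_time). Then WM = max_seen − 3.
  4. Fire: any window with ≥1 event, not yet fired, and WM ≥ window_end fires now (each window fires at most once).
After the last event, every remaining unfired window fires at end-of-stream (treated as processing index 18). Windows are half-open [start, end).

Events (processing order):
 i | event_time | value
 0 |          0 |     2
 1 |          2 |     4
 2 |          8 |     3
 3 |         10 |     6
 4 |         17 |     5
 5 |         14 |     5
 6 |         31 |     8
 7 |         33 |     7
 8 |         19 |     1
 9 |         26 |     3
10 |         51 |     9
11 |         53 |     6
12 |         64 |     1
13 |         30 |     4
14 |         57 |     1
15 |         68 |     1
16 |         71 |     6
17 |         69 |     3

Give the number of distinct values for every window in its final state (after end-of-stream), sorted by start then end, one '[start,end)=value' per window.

i=0 t=0 v=2: → [0,12); WM=-3
i=1 t=2 v=4: → [2,14),[0,12); WM=-1
i=2 t=8 v=3: → [8,20),[6,18),[4,16),[2,14),[0,12); WM=5
i=3 t=10 v=6: → [10,22),[8,20),[6,18),[4,16),[2,14),[0,12); WM=7
i=4 t=17 v=5: → [16,28),[14,26),[12,24),[10,22),[8,20),[6,18); WM=14; [0,12) fires=4 [2,14) fires=3
i=5 t=14 v=5: → [14,26),[12,24),[10,22),[8,20),[6,18),[4,16); WM=14
i=6 t=31 v=8: → [30,42),[28,40),[26,38),[24,36),[22,34),[20,32); WM=28; [4,16) fires=3 [6,18) fires=3 [8,20) fires=3 [10,22) fires=2 [12,24) fires=1 [14,26) fires=1 [16,28) fires=1
i=7 t=33 v=7: → [32,44),[30,42),[28,40),[26,38),[24,36),[22,34); WM=30
i=8 t=19 v=1: DROP (t<30-0); WM=30
i=9 t=26 v=3: DROP (t<30-0); WM=30
i=10 t=51 v=9: → [50,62),[48,60),[46,58),[44,56),[42,54),[40,52); WM=48; [20,32) fires=1 [22,34) fires=2 [24,36) fires=2 [26,38) fires=2 [28,40) fires=2 [30,42) fires=2 [32,44) fires=1
i=11 t=53 v=6: → [52,64),[50,62),[48,60),[46,58),[44,56),[42,54); WM=50
i=12 t=64 v=1: → [64,76),[62,74),[60,72),[58,70),[56,68),[54,66); WM=61; [40,52) fires=1 [42,54) fires=2 [44,56) fires=2 [46,58) fires=2 [48,60) fires=2
i=13 t=30 v=4: DROP (t<61-0); WM=61
i=14 t=57 v=1: DROP (t<61-0); WM=61
i=15 t=68 v=1: → [68,80),[66,78),[64,76),[62,74),[60,72),[58,70); WM=65; [50,62) fires=2 [52,64) fires=1
i=16 t=71 v=6: → [70,82),[68,80),[66,78),[64,76),[62,74),[60,72); WM=68; [54,66) fires=1 [56,68) fires=1
i=17 t=69 v=3: → [68,80),[66,78),[64,76),[62,74),[60,72),[58,70); WM=68

[0,12)=4 [2,14)=3 [4,16)=3 [6,18)=3 [8,20)=3 [10,22)=2 [12,24)=1 [14,26)=1 [16,28)=1 [20,32)=1 [22,34)=2 [24,36)=2 [26,38)=2 [28,40)=2 [30,42)=2 [32,44)=1 [40,52)=1 [42,54)=2 [44,56)=2 [46,58)=2 [48,60)=2 [50,62)=2 [52,64)=1 [54,66)=1 [56,68)=1 [58,70)=2 [60,72)=3 [62,74)=3 [64,76)=3 [66,78)=3 [68,80)=3 [70,82)=1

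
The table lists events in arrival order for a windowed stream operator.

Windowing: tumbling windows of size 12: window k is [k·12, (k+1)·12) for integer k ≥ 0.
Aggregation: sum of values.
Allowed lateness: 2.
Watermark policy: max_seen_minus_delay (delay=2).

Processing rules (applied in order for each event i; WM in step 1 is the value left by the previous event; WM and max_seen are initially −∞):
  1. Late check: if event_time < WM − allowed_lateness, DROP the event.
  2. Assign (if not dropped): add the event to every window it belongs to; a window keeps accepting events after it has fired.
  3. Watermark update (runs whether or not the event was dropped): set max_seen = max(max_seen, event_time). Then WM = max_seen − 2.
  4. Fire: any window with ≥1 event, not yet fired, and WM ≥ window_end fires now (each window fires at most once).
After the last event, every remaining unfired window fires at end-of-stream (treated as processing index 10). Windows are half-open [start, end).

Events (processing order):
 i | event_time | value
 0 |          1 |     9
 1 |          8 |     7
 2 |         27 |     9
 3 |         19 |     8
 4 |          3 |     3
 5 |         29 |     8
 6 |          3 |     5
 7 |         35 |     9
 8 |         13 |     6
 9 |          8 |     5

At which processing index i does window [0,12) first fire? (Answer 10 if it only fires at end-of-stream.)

i=0 t=1 v=9: → [0,12); WM=-1
i=1 t=8 v=7: → [0,12); WM=6
i=2 t=27 v=9: → [24,36); WM=25; [0,12) fires=16
i=3 t=19 v=8: DROP (t<25-2); WM=25
i=4 t=3 v=3: DROP (t<25-2); WM=25
i=5 t=29 v=8: → [24,36); WM=27
i=6 t=3 v=5: DROP (t<27-2); WM=27
i=7 t=35 v=9: → [24,36); WM=33
i=8 t=13 v=6: DROP (t<33-2); WM=33
i=9 t=8 v=5: DROP (t<33-2); WM=33

2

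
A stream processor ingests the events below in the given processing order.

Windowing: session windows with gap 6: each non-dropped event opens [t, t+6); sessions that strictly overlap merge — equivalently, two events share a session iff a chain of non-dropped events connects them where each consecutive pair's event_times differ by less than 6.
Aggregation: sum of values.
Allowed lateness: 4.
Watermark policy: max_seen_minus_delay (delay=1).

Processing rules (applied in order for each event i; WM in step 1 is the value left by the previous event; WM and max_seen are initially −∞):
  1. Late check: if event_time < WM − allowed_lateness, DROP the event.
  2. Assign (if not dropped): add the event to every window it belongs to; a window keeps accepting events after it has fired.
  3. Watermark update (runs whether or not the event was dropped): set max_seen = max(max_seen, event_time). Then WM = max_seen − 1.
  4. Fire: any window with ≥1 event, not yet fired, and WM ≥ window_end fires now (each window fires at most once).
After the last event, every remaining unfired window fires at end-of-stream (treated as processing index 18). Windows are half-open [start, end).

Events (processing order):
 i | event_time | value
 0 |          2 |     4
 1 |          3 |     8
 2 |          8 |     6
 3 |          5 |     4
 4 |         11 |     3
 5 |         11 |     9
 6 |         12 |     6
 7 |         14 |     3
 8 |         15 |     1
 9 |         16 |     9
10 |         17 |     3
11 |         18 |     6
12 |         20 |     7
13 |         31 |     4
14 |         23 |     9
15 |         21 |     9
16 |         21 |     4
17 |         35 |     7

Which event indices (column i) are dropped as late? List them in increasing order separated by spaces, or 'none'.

i=0 t=2 v=4: → [2,8); WM=1
i=1 t=3 v=8: → [2,9); WM=2
i=2 t=8 v=6: → [2,14); WM=7
i=3 t=5 v=4: → [2,14); WM=7
i=4 t=11 v=3: → [2,17); WM=10
i=5 t=11 v=9: → [2,17); WM=10
i=6 t=12 v=6: → [2,18); WM=11
i=7 t=14 v=3: → [2,20); WM=13
i=8 t=15 v=1: → [2,21); WM=14
i=9 t=16 v=9: → [2,22); WM=15
i=10 t=17 v=3: → [2,23); WM=16
i=11 t=18 v=6: → [2,24); WM=17
i=12 t=20 v=7: → [2,26); WM=19
i=13 t=31 v=4: → [31,37); WM=30
i=14 t=23 v=9: DROP (t<30-4); WM=30
i=15 t=21 v=9: DROP (t<30-4); WM=30
i=16 t=21 v=4: DROP (t<30-4); WM=30
i=17 t=35 v=7: → [31,41); WM=34

14 15 16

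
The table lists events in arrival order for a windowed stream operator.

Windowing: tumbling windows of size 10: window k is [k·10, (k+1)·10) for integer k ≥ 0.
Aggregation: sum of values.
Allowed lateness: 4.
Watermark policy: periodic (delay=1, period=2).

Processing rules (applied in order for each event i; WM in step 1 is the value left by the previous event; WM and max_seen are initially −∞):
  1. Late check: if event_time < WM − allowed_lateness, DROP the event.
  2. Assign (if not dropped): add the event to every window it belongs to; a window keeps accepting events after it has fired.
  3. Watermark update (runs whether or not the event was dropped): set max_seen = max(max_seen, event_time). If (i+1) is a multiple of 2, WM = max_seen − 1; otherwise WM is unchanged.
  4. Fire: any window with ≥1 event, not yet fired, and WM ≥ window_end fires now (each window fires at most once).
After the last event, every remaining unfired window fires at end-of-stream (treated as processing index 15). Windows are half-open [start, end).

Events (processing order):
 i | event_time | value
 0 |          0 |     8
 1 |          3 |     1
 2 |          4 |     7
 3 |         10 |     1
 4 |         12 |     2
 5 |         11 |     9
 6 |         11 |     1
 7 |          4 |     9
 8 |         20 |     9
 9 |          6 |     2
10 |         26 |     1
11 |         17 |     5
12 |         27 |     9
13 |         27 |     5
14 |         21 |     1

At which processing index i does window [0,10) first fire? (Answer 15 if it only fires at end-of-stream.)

5

i=0 t=0 v=8: → [0,10); WM=−∞
i=1 t=3 v=1: → [0,10); WM=2
i=2 t=4 v=7: → [0,10); WM=2
i=3 t=10 v=1: → [10,20); WM=9
i=4 t=12 v=2: → [10,20); WM=9
i=5 t=11 v=9: → [10,20); WM=11; [0,10) fires=16
i=6 t=11 v=1: → [10,20); WM=11
i=7 t=4 v=9: DROP (t<11-4); WM=11
i=8 t=20 v=9: → [20,30); WM=11
i=9 t=6 v=2: DROP (t<11-4); WM=19
i=10 t=26 v=1: → [20,30); WM=19
i=11 t=17 v=5: → [10,20); WM=25; [10,20) fires=18
i=12 t=27 v=9: → [20,30); WM=25
i=13 t=27 v=5: → [20,30); WM=26
i=14 t=21 v=1: DROP (t<26-4); WM=26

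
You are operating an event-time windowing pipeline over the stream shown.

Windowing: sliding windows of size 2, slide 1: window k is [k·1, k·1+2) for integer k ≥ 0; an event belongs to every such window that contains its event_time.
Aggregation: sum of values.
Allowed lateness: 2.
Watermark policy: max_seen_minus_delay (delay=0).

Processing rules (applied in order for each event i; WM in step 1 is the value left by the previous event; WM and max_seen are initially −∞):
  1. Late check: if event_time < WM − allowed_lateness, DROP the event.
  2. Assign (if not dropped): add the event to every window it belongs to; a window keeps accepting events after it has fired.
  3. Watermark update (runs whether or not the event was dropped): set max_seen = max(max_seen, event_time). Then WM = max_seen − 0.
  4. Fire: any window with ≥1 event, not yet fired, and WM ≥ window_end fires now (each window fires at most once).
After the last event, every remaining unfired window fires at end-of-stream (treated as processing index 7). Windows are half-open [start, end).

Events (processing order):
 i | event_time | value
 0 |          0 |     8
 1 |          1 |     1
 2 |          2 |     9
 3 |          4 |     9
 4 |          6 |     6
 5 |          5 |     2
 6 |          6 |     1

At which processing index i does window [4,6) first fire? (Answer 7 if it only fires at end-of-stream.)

i=0 t=0 v=8: → [0,2); WM=0
i=1 t=1 v=1: → [1,3),[0,2); WM=1
i=2 t=2 v=9: → [2,4),[1,3); WM=2; [0,2) fires=9
i=3 t=4 v=9: → [4,6),[3,5); WM=4; [1,3) fires=10 [2,4) fires=9
i=4 t=6 v=6: → [6,8),[5,7); WM=6; [3,5) fires=9 [4,6) fires=9
i=5 t=5 v=2: → [5,7),[4,6); WM=6
i=6 t=6 v=1: → [6,8),[5,7); WM=6

4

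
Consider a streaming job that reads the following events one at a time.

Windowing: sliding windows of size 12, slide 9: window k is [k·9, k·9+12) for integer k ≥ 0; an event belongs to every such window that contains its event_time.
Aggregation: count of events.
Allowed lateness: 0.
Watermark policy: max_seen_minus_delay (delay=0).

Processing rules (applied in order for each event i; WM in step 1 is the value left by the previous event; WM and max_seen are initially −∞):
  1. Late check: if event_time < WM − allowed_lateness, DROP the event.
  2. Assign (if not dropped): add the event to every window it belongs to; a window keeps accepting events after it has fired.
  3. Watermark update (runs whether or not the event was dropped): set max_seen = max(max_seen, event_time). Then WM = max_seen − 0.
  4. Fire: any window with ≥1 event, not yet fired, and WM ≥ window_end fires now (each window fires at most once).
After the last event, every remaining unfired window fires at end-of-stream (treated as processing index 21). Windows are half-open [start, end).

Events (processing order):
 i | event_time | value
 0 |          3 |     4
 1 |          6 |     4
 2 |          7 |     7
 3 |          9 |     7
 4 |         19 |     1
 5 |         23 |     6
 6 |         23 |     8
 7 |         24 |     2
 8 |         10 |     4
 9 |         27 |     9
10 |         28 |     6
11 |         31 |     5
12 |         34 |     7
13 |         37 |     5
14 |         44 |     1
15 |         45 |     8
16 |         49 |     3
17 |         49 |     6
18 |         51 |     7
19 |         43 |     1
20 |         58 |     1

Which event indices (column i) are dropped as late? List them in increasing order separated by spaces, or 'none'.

8 19

i=0 t=3 v=4: → [0,12); WM=3
i=1 t=6 v=4: → [0,12); WM=6
i=2 t=7 v=7: → [0,12); WM=7
i=3 t=9 v=7: → [9,21),[0,12); WM=9
i=4 t=19 v=1: → [18,30),[9,21); WM=19; [0,12) fires=4
i=5 t=23 v=6: → [18,30); WM=23; [9,21) fires=2
i=6 t=23 v=8: → [18,30); WM=23
i=7 t=24 v=2: → [18,30); WM=24
i=8 t=10 v=4: DROP (t<24-0); WM=24
i=9 t=27 v=9: → [27,39),[18,30); WM=27
i=10 t=28 v=6: → [27,39),[18,30); WM=28
i=11 t=31 v=5: → [27,39); WM=31; [18,30) fires=6
i=12 t=34 v=7: → [27,39); WM=34
i=13 t=37 v=5: → [36,48),[27,39); WM=37
i=14 t=44 v=1: → [36,48); WM=44; [27,39) fires=5
i=15 t=45 v=8: → [45,57),[36,48); WM=45
i=16 t=49 v=3: → [45,57); WM=49; [36,48) fires=3
i=17 t=49 v=6: → [45,57); WM=49
i=18 t=51 v=7: → [45,57); WM=51
i=19 t=43 v=1: DROP (t<51-0); WM=51
i=20 t=58 v=1: → [54,66); WM=58; [45,57) fires=4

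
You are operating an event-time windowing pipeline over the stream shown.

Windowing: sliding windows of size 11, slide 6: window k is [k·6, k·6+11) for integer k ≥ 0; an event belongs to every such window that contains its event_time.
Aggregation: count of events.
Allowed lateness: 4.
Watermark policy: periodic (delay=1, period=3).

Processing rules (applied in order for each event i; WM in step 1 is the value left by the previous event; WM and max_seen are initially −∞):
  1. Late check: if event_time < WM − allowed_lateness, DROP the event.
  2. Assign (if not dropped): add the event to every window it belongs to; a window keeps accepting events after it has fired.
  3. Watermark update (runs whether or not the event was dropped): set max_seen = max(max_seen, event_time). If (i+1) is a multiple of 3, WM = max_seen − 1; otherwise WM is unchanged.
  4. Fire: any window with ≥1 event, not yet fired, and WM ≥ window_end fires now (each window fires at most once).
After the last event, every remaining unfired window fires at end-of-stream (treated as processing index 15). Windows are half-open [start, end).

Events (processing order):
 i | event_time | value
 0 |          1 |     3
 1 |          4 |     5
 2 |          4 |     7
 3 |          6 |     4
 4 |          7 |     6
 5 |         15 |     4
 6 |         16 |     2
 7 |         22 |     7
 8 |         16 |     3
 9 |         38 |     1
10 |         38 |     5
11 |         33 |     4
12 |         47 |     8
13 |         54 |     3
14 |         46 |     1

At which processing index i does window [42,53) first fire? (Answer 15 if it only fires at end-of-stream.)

i=0 t=1 v=3: → [0,11); WM=−∞
i=1 t=4 v=5: → [0,11); WM=−∞
i=2 t=4 v=7: → [0,11); WM=3
i=3 t=6 v=4: → [6,17),[0,11); WM=3
i=4 t=7 v=6: → [6,17),[0,11); WM=3
i=5 t=15 v=4: → [12,23),[6,17); WM=14; [0,11) fires=5
i=6 t=16 v=2: → [12,23),[6,17); WM=14
i=7 t=22 v=7: → [18,29),[12,23); WM=14
i=8 t=16 v=3: → [12,23),[6,17); WM=21; [6,17) fires=5
i=9 t=38 v=1: → [36,47),[30,41); WM=21
i=10 t=38 v=5: → [36,47),[30,41); WM=21
i=11 t=33 v=4: → [30,41),[24,35); WM=37; [12,23) fires=4 [18,29) fires=1 [24,35) fires=1
i=12 t=47 v=8: → [42,53); WM=37
i=13 t=54 v=3: → [54,65),[48,59); WM=37
i=14 t=46 v=1: → [42,53),[36,47); WM=53; [30,41) fires=3 [36,47) fires=3 [42,53) fires=2

14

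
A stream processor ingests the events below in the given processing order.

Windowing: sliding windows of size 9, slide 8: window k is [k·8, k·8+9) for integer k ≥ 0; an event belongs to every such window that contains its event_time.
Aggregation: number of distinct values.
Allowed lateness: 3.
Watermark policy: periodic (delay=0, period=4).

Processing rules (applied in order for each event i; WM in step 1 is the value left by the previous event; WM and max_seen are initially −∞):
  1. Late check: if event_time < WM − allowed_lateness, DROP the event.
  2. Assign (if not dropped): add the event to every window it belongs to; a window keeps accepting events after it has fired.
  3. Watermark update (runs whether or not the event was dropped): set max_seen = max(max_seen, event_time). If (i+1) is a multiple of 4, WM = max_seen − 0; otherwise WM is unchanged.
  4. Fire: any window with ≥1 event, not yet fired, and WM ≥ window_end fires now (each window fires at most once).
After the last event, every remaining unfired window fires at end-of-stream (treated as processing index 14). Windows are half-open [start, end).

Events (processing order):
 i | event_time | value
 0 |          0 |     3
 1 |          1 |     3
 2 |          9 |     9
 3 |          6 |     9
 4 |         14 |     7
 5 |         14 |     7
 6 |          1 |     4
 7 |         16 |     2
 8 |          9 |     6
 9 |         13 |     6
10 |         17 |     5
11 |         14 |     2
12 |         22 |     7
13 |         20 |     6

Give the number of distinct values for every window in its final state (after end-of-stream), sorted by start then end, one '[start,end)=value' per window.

i=0 t=0 v=3: → [0,9); WM=−∞
i=1 t=1 v=3: → [0,9); WM=−∞
i=2 t=9 v=9: → [8,17); WM=−∞
i=3 t=6 v=9: → [0,9); WM=9; [0,9) fires=2
i=4 t=14 v=7: → [8,17); WM=9
i=5 t=14 v=7: → [8,17); WM=9
i=6 t=1 v=4: DROP (t<9-3); WM=9
i=7 t=16 v=2: → [16,25),[8,17); WM=16
i=8 t=9 v=6: DROP (t<16-3); WM=16
i=9 t=13 v=6: → [8,17); WM=16
i=10 t=17 v=5: → [16,25); WM=16
i=11 t=14 v=2: → [8,17); WM=17; [8,17) fires=4
i=12 t=22 v=7: → [16,25); WM=17
i=13 t=20 v=6: → [16,25); WM=17

[0,9)=2 [8,17)=4 [16,25)=4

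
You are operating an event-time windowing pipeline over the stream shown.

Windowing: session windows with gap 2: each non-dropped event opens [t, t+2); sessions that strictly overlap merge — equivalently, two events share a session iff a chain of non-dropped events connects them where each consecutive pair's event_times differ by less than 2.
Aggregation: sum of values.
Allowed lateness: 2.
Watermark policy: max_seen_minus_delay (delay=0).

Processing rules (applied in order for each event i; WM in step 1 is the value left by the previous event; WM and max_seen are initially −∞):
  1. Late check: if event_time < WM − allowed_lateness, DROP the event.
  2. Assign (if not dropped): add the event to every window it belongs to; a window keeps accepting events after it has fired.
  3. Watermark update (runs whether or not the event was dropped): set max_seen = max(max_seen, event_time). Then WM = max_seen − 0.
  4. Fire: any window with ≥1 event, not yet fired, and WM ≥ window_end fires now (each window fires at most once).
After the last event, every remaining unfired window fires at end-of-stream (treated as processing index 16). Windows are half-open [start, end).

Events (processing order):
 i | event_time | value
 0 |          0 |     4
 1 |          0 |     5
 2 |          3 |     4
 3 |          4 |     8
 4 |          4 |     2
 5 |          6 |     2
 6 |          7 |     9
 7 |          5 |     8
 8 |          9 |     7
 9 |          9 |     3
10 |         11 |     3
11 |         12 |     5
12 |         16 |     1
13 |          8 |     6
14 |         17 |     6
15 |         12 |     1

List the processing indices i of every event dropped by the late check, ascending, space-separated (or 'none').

13 15

i=0 t=0 v=4: → [0,2); WM=0
i=1 t=0 v=5: → [0,2); WM=0
i=2 t=3 v=4: → [3,5); WM=3
i=3 t=4 v=8: → [3,6); WM=4
i=4 t=4 v=2: → [3,6); WM=4
i=5 t=6 v=2: → [6,8); WM=6
i=6 t=7 v=9: → [6,9); WM=7
i=7 t=5 v=8: → [3,9); WM=7
i=8 t=9 v=7: → [9,11); WM=9
i=9 t=9 v=3: → [9,11); WM=9
i=10 t=11 v=3: → [11,13); WM=11
i=11 t=12 v=5: → [11,14); WM=12
i=12 t=16 v=1: → [16,18); WM=16
i=13 t=8 v=6: DROP (t<16-2); WM=16
i=14 t=17 v=6: → [16,19); WM=17
i=15 t=12 v=1: DROP (t<17-2); WM=17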